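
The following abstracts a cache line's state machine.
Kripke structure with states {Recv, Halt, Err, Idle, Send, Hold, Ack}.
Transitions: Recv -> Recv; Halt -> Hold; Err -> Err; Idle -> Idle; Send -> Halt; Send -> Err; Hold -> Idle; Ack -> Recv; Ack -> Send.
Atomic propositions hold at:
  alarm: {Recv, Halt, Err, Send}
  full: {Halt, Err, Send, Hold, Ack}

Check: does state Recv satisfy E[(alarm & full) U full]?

Sat(alarm & full) = {Halt, Err, Send}
E[(alarm & full) U full]: least fixpoint, start Z0 = Sat(full) = {Halt, Err, Send, Hold, Ack}, add states in Sat(alarm & full) with some successor in Z. Already a fixed point.
Sat(E[(alarm & full) U full]) = {Halt, Err, Send, Hold, Ack}
Recv ∉ Sat(E[(alarm & full) U full]) = {Halt, Err, Send, Hold, Ack}, so the formula does not hold at Recv.

No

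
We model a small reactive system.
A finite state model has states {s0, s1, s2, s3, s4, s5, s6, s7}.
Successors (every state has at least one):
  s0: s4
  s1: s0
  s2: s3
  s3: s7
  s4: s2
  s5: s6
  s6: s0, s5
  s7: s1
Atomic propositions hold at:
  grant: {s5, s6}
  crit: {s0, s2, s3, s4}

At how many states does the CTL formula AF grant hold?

2

AF grant: least fixpoint, start Z0 = {s5, s6}, add states with every successor in Z. Already a fixed point.
Sat(AF grant) = {s5, s6}
|Sat(AF grant)| = |{s5, s6}| = 2.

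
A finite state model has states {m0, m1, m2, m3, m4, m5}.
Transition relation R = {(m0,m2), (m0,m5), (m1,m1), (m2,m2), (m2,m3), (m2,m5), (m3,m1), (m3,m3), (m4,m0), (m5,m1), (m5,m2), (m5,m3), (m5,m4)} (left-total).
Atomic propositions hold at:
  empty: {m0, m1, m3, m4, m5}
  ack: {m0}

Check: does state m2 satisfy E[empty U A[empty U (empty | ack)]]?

Sat(empty | ack) = {m0, m1, m3, m4, m5}
A[empty U (empty | ack)]: least fixpoint, start Z0 = Sat((empty | ack)) = {m0, m1, m3, m4, m5}, add states in Sat(empty) with every successor in Z. Already a fixed point.
Sat(A[empty U (empty | ack)]) = {m0, m1, m3, m4, m5}
E[empty U A[empty U (empty | ack)]]: least fixpoint, start Z0 = Sat(A[empty U (empty | ack)]) = {m0, m1, m3, m4, m5}, add states in Sat(empty) with some successor in Z. Already a fixed point.
Sat(E[empty U A[empty U (empty | ack)]]) = {m0, m1, m3, m4, m5}
m2 ∉ Sat(E[empty U A[empty U (empty | ack)]]) = {m0, m1, m3, m4, m5}, so the formula does not hold at m2.

No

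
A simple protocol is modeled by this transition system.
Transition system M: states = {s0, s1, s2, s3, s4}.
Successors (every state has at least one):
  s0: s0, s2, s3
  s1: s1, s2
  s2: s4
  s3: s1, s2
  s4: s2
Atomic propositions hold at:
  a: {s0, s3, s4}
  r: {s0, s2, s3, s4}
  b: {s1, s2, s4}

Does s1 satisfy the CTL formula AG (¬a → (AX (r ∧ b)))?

Sat(¬a) = {s1, s2}
Sat(r ∧ b) = {s2, s4}
Sat(AX (r ∧ b)) = {s : every successor in {s2, s4}} = {s2, s4}
Sat(¬a → (AX (r ∧ b))) = {s0, s2, s3, s4}
AG (¬a → (AX (r ∧ b))): greatest fixpoint, start Z0 = {s0, s2, s3, s4}, keep only states in Sat with every successor in Z. Z1 = {s0, s2, s4}; Z2 = {s2, s4}; fixed.
Sat(AG (¬a → (AX (r ∧ b)))) = {s2, s4}
s1 ∉ Sat(AG (¬a → (AX (r ∧ b)))) = {s2, s4}, so the formula does not hold at s1.

No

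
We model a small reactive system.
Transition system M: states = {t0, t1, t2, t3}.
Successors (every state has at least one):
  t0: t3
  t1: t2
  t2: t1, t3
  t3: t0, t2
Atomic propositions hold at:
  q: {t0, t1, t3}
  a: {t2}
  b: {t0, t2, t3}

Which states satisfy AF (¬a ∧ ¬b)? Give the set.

Sat(¬a) = {t0, t1, t3}
Sat(¬b) = {t1}
Sat(¬a ∧ ¬b) = {t1}
AF (¬a ∧ ¬b): least fixpoint, start Z0 = {t1}, add states with every successor in Z. Already a fixed point.
Sat(AF (¬a ∧ ¬b)) = {t1}

{t1}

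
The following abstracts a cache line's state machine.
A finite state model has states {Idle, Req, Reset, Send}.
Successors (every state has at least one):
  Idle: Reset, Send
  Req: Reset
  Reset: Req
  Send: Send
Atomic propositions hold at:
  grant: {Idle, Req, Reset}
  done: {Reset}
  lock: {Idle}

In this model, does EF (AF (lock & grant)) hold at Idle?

Yes

Sat(lock & grant) = {Idle}
AF (lock & grant): least fixpoint, start Z0 = {Idle}, add states with every successor in Z. Already a fixed point.
Sat(AF (lock & grant)) = {Idle}
EF (AF (lock & grant)): least fixpoint, start Z0 = {Idle}, add states with some successor in Z. Already a fixed point.
Sat(EF (AF (lock & grant))) = {Idle}
Idle ∈ Sat(EF (AF (lock & grant))) = {Idle}, so the formula holds at Idle.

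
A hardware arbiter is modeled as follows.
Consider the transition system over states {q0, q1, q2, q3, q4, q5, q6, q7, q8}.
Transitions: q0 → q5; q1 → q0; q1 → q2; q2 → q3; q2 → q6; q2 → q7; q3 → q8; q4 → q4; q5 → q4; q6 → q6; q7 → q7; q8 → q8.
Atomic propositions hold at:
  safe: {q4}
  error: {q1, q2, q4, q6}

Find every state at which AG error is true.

AG error: greatest fixpoint, start Z0 = {q1, q2, q4, q6}, keep only states in Sat with every successor in Z. Z1 = {q4, q6}; fixed.
Sat(AG error) = {q4, q6}

{q4, q6}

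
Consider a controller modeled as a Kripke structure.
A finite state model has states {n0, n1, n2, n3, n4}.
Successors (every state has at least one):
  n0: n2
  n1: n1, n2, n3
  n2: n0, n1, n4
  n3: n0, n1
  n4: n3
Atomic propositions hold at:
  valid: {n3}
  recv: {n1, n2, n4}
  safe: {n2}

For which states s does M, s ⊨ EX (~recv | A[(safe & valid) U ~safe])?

Sat(~recv) = {n0, n3}
Sat(safe & valid) = ∅
Sat(~safe) = {n0, n1, n3, n4}
A[(safe & valid) U ~safe]: least fixpoint, start Z0 = Sat(~safe) = {n0, n1, n3, n4}, add states in Sat(safe & valid) with every successor in Z. Already a fixed point.
Sat(A[(safe & valid) U ~safe]) = {n0, n1, n3, n4}
Sat(~recv | A[(safe & valid) U ~safe]) = {n0, n1, n3, n4}
Sat(EX (~recv | A[(safe & valid) U ~safe])) = {s : some successor in {n0, n1, n3, n4}} = {n1, n2, n3, n4}

{n1, n2, n3, n4}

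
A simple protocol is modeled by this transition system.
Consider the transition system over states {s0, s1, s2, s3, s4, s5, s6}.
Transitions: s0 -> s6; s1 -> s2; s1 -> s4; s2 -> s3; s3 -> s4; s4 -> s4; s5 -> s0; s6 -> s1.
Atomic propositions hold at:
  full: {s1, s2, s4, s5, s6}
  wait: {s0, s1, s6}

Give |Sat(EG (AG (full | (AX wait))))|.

1

Sat(AX wait) = {s : every successor in {s0, s1, s6}} = {s0, s5, s6}
Sat(full | (AX wait)) = {s0, s1, s2, s4, s5, s6}
AG (full | (AX wait)): greatest fixpoint, start Z0 = {s0, s1, s2, s4, s5, s6}, keep only states in Sat with every successor in Z. Z1 = {s0, s1, s4, s5, s6}; Z2 = {s0, s4, s5, s6}; Z3 = {s0, s4, s5}; Z4 = {s4, s5}; Z5 = {s4}; fixed.
Sat(AG (full | (AX wait))) = {s4}
EG (AG (full | (AX wait))): greatest fixpoint, start Z0 = {s4}, keep only states in Sat with some successor in Z. Already a fixed point.
Sat(EG (AG (full | (AX wait)))) = {s4}
|Sat(EG (AG (full | (AX wait))))| = |{s4}| = 1.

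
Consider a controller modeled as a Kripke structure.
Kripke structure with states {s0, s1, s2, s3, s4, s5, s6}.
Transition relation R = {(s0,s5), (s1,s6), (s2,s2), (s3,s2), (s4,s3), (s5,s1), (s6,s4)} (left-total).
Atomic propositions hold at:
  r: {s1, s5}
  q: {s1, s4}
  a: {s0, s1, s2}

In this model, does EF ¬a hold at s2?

Sat(¬a) = {s3, s4, s5, s6}
EF ¬a: least fixpoint, start Z0 = {s3, s4, s5, s6}, add states with some successor in Z. Z1 = {s0, s1, s3, s4, s5, s6}; fixed.
Sat(EF ¬a) = {s0, s1, s3, s4, s5, s6}
s2 ∉ Sat(EF ¬a) = {s0, s1, s3, s4, s5, s6}, so the formula does not hold at s2.

No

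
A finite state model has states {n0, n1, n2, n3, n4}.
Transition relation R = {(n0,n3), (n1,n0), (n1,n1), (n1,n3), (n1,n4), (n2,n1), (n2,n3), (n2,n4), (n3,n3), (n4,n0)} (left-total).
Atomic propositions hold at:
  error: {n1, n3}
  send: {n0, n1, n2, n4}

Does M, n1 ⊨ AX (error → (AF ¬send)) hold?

Sat(¬send) = {n3}
AF ¬send: least fixpoint, start Z0 = {n3}, add states with every successor in Z. Z1 = {n0, n3}; Z2 = {n0, n3, n4}; fixed.
Sat(AF ¬send) = {n0, n3, n4}
Sat(error → (AF ¬send)) = {n0, n2, n3, n4}
Sat(AX (error → (AF ¬send))) = {s : every successor in {n0, n2, n3, n4}} = {n0, n3, n4}
n1 ∉ Sat(AX (error → (AF ¬send))) = {n0, n3, n4}, so the formula does not hold at n1.

No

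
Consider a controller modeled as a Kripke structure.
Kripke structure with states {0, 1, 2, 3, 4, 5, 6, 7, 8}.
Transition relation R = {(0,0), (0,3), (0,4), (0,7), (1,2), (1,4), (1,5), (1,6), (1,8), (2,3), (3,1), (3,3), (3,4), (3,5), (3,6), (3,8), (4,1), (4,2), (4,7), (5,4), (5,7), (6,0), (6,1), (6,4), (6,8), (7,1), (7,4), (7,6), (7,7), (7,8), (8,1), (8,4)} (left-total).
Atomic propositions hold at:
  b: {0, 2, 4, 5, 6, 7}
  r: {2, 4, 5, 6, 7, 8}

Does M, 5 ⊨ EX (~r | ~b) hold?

Sat(~r) = {0, 1, 3}
Sat(~b) = {1, 3, 8}
Sat(~r | ~b) = {0, 1, 3, 8}
Sat(EX (~r | ~b)) = {s : some successor in {0, 1, 3, 8}} = {0, 1, 2, 3, 4, 6, 7, 8}
5 ∉ Sat(EX (~r | ~b)) = {0, 1, 2, 3, 4, 6, 7, 8}, so the formula does not hold at 5.

No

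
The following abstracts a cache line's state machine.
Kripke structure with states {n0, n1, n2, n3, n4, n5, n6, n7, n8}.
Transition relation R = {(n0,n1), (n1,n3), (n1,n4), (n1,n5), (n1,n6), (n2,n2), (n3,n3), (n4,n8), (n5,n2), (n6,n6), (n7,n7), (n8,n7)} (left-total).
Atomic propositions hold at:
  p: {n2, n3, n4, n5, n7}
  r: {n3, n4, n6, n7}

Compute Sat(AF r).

{n3, n4, n6, n7, n8}

AF r: least fixpoint, start Z0 = {n3, n4, n6, n7}, add states with every successor in Z. Z1 = {n3, n4, n6, n7, n8}; fixed.
Sat(AF r) = {n3, n4, n6, n7, n8}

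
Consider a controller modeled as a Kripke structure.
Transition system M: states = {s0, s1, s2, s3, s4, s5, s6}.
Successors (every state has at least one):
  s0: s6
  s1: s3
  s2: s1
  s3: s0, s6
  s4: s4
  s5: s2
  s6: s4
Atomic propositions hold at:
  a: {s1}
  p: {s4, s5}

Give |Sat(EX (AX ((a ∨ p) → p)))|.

Sat(a ∨ p) = {s1, s4, s5}
Sat((a ∨ p) → p) = {s0, s2, s3, s4, s5, s6}
Sat(AX ((a ∨ p) → p)) = {s : every successor in {s0, s2, s3, s4, s5, s6}} = {s0, s1, s3, s4, s5, s6}
Sat(EX (AX ((a ∨ p) → p))) = {s : some successor in {s0, s1, s3, s4, s5, s6}} = {s0, s1, s2, s3, s4, s6}
|Sat(EX (AX ((a ∨ p) → p)))| = |{s0, s1, s2, s3, s4, s6}| = 6.

6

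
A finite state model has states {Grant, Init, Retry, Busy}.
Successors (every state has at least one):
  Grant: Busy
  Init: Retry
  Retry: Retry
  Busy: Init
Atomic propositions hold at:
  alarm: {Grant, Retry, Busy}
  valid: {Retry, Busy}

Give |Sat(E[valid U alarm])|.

E[valid U alarm]: least fixpoint, start Z0 = Sat(alarm) = {Grant, Retry, Busy}, add states in Sat(valid) with some successor in Z. Already a fixed point.
Sat(E[valid U alarm]) = {Grant, Retry, Busy}
|Sat(E[valid U alarm])| = |{Grant, Retry, Busy}| = 3.

3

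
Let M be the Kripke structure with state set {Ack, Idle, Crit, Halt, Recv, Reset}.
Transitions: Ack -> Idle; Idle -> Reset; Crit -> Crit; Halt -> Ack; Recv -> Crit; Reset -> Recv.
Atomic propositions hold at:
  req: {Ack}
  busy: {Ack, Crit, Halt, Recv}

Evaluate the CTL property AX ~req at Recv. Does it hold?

Yes

Sat(~req) = {Idle, Crit, Halt, Recv, Reset}
Sat(AX ~req) = {s : every successor in {Idle, Crit, Halt, Recv, Reset}} = {Ack, Idle, Crit, Recv, Reset}
Recv ∈ Sat(AX ~req) = {Ack, Idle, Crit, Recv, Reset}, so the formula holds at Recv.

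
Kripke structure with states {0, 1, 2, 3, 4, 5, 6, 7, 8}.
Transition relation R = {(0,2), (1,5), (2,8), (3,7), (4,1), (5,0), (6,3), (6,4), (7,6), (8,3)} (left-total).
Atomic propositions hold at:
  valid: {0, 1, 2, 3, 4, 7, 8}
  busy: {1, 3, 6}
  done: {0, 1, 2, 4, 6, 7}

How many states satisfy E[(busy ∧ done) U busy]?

Sat(busy ∧ done) = {1, 6}
E[(busy ∧ done) U busy]: least fixpoint, start Z0 = Sat(busy) = {1, 3, 6}, add states in Sat(busy ∧ done) with some successor in Z. Already a fixed point.
Sat(E[(busy ∧ done) U busy]) = {1, 3, 6}
|Sat(E[(busy ∧ done) U busy])| = |{1, 3, 6}| = 3.

3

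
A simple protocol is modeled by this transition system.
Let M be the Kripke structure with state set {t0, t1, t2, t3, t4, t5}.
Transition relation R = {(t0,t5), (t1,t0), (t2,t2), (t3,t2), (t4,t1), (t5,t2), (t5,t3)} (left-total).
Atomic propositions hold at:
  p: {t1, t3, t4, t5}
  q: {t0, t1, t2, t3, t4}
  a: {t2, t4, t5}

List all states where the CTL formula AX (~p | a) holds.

Sat(~p) = {t0, t2}
Sat(~p | a) = {t0, t2, t4, t5}
Sat(AX (~p | a)) = {s : every successor in {t0, t2, t4, t5}} = {t0, t1, t2, t3}

{t0, t1, t2, t3}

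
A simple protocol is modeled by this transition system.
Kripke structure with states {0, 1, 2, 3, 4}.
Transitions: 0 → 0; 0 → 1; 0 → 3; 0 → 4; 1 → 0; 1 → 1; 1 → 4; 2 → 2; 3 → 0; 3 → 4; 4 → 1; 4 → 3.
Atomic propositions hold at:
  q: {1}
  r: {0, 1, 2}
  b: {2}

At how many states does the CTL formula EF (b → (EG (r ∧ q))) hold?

Sat(r ∧ q) = {1}
EG (r ∧ q): greatest fixpoint, start Z0 = {1}, keep only states in Sat with some successor in Z. Already a fixed point.
Sat(EG (r ∧ q)) = {1}
Sat(b → (EG (r ∧ q))) = {0, 1, 3, 4}
EF (b → (EG (r ∧ q))): least fixpoint, start Z0 = {0, 1, 3, 4}, add states with some successor in Z. Already a fixed point.
Sat(EF (b → (EG (r ∧ q)))) = {0, 1, 3, 4}
|Sat(EF (b → (EG (r ∧ q))))| = |{0, 1, 3, 4}| = 4.

4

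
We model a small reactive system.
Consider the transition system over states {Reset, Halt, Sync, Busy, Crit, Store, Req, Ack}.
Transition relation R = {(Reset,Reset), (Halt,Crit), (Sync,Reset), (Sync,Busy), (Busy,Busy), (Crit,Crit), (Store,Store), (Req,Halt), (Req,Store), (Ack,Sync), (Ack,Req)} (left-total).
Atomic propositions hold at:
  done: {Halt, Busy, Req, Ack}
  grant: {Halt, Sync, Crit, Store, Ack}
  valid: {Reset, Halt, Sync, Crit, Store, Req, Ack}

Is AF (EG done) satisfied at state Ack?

EG done: greatest fixpoint, start Z0 = {Halt, Busy, Req, Ack}, keep only states in Sat with some successor in Z. Z1 = {Busy, Req, Ack}; Z2 = {Busy, Ack}; Z3 = {Busy}; fixed.
Sat(EG done) = {Busy}
AF (EG done): least fixpoint, start Z0 = {Busy}, add states with every successor in Z. Already a fixed point.
Sat(AF (EG done)) = {Busy}
Ack ∉ Sat(AF (EG done)) = {Busy}, so the formula does not hold at Ack.

No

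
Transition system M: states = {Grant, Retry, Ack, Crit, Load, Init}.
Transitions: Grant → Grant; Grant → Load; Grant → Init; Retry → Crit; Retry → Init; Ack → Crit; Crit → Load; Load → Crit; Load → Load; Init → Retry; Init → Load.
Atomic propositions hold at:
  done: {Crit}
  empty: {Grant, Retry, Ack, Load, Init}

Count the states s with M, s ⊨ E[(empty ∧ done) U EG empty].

4

Sat(empty ∧ done) = ∅
EG empty: greatest fixpoint, start Z0 = {Grant, Retry, Ack, Load, Init}, keep only states in Sat with some successor in Z. Z1 = {Grant, Retry, Load, Init}; fixed.
Sat(EG empty) = {Grant, Retry, Load, Init}
E[(empty ∧ done) U EG empty]: least fixpoint, start Z0 = Sat(EG empty) = {Grant, Retry, Load, Init}, add states in Sat(empty ∧ done) with some successor in Z. Already a fixed point.
Sat(E[(empty ∧ done) U EG empty]) = {Grant, Retry, Load, Init}
|Sat(E[(empty ∧ done) U EG empty])| = |{Grant, Retry, Load, Init}| = 4.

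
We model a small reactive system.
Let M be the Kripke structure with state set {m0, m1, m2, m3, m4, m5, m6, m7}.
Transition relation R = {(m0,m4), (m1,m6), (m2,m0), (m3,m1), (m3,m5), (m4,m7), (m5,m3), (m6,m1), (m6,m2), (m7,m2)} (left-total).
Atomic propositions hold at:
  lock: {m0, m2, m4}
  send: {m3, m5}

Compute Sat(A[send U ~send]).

{m0, m1, m2, m4, m6, m7}

Sat(~send) = {m0, m1, m2, m4, m6, m7}
A[send U ~send]: least fixpoint, start Z0 = Sat(~send) = {m0, m1, m2, m4, m6, m7}, add states in Sat(send) with every successor in Z. Already a fixed point.
Sat(A[send U ~send]) = {m0, m1, m2, m4, m6, m7}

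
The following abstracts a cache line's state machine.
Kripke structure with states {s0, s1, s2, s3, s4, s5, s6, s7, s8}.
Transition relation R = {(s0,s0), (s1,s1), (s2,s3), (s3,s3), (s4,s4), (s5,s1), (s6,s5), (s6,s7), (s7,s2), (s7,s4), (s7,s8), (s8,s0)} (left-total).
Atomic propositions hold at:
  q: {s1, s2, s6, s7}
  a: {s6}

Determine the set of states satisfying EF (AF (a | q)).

Sat(a | q) = {s1, s2, s6, s7}
AF (a | q): least fixpoint, start Z0 = {s1, s2, s6, s7}, add states with every successor in Z. Z1 = {s1, s2, s5, s6, s7}; fixed.
Sat(AF (a | q)) = {s1, s2, s5, s6, s7}
EF (AF (a | q)): least fixpoint, start Z0 = {s1, s2, s5, s6, s7}, add states with some successor in Z. Already a fixed point.
Sat(EF (AF (a | q))) = {s1, s2, s5, s6, s7}

{s1, s2, s5, s6, s7}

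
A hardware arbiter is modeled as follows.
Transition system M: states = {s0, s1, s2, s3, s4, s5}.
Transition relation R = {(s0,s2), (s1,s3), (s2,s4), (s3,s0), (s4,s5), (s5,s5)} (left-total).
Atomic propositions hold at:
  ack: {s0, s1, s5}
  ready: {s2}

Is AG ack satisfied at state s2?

No

AG ack: greatest fixpoint, start Z0 = {s0, s1, s5}, keep only states in Sat with every successor in Z. Z1 = {s5}; fixed.
Sat(AG ack) = {s5}
s2 ∉ Sat(AG ack) = {s5}, so the formula does not hold at s2.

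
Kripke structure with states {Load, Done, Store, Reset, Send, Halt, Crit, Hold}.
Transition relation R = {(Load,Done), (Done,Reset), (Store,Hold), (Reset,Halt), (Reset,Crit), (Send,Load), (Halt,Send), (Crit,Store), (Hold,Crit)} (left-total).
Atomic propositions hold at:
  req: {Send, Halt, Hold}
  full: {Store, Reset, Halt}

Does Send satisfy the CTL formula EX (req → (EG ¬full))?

Yes

Sat(¬full) = {Load, Done, Send, Crit, Hold}
EG ¬full: greatest fixpoint, start Z0 = {Load, Done, Send, Crit, Hold}, keep only states in Sat with some successor in Z. Z1 = {Load, Send, Hold}; Z2 = {Send}; Z3 = ∅; fixed.
Sat(EG ¬full) = ∅
Sat(req → (EG ¬full)) = {Load, Done, Store, Reset, Crit}
Sat(EX (req → (EG ¬full))) = {s : some successor in {Load, Done, Store, Reset, Crit}} = {Load, Done, Reset, Send, Crit, Hold}
Send ∈ Sat(EX (req → (EG ¬full))) = {Load, Done, Reset, Send, Crit, Hold}, so the formula holds at Send.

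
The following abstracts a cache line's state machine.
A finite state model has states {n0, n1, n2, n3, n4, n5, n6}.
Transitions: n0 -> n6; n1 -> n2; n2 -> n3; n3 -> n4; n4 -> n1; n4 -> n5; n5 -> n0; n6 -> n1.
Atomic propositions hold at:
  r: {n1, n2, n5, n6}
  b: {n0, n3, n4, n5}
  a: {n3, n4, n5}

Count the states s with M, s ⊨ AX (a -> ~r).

Sat(~r) = {n0, n3, n4}
Sat(a -> ~r) = {n0, n1, n2, n3, n4, n6}
Sat(AX (a -> ~r)) = {s : every successor in {n0, n1, n2, n3, n4, n6}} = {n0, n1, n2, n3, n5, n6}
|Sat(AX (a -> ~r))| = |{n0, n1, n2, n3, n5, n6}| = 6.

6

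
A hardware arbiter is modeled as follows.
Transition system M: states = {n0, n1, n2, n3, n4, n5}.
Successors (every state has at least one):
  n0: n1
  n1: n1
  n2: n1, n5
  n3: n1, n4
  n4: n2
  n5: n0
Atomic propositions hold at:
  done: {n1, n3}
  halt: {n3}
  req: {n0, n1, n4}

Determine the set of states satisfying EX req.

{n0, n1, n2, n3, n5}

Sat(EX req) = {s : some successor in {n0, n1, n4}} = {n0, n1, n2, n3, n5}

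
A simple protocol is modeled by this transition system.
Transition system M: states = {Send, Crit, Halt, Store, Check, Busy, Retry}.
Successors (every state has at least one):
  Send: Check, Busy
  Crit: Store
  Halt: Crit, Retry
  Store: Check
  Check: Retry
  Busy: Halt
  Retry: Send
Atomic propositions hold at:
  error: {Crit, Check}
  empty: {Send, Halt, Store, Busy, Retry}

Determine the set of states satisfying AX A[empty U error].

A[empty U error]: least fixpoint, start Z0 = Sat(error) = {Crit, Check}, add states in Sat(empty) with every successor in Z. Z1 = {Crit, Store, Check}; fixed.
Sat(A[empty U error]) = {Crit, Store, Check}
Sat(AX A[empty U error]) = {s : every successor in {Crit, Store, Check}} = {Crit, Store}

{Crit, Store}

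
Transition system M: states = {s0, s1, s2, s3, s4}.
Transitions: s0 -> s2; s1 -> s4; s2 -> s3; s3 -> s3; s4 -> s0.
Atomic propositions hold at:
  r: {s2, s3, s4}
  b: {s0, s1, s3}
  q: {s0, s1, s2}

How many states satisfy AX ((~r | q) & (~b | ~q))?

1

Sat(~r) = {s0, s1}
Sat(~r | q) = {s0, s1, s2}
Sat(~b) = {s2, s4}
Sat(~q) = {s3, s4}
Sat(~b | ~q) = {s2, s3, s4}
Sat((~r | q) & (~b | ~q)) = {s2}
Sat(AX ((~r | q) & (~b | ~q))) = {s : every successor in {s2}} = {s0}
|Sat(AX ((~r | q) & (~b | ~q)))| = |{s0}| = 1.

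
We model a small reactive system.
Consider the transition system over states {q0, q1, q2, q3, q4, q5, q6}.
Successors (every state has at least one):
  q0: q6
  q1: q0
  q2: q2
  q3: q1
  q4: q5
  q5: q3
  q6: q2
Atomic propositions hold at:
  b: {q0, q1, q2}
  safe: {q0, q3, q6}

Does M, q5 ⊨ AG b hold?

No

AG b: greatest fixpoint, start Z0 = {q0, q1, q2}, keep only states in Sat with every successor in Z. Z1 = {q1, q2}; Z2 = {q2}; fixed.
Sat(AG b) = {q2}
q5 ∉ Sat(AG b) = {q2}, so the formula does not hold at q5.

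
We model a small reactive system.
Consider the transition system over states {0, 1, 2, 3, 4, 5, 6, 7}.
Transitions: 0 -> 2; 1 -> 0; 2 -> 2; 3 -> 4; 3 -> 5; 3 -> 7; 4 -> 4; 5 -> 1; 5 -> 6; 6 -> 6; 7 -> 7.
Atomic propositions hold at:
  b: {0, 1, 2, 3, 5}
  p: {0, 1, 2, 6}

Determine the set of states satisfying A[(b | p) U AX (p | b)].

Sat(b | p) = {0, 1, 2, 3, 5, 6}
Sat(p | b) = {0, 1, 2, 3, 5, 6}
Sat(AX (p | b)) = {s : every successor in {0, 1, 2, 3, 5, 6}} = {0, 1, 2, 5, 6}
A[(b | p) U AX (p | b)]: least fixpoint, start Z0 = Sat(AX (p | b)) = {0, 1, 2, 5, 6}, add states in Sat(b | p) with every successor in Z. Already a fixed point.
Sat(A[(b | p) U AX (p | b)]) = {0, 1, 2, 5, 6}

{0, 1, 2, 5, 6}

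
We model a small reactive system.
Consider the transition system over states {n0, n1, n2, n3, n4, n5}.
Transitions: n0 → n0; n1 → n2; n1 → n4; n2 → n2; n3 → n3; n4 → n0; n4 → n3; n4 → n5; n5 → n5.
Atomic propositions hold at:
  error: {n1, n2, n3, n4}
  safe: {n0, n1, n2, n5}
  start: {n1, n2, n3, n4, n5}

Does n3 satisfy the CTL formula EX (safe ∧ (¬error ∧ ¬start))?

Sat(¬error) = {n0, n5}
Sat(¬start) = {n0}
Sat(¬error ∧ ¬start) = {n0}
Sat(safe ∧ (¬error ∧ ¬start)) = {n0}
Sat(EX (safe ∧ (¬error ∧ ¬start))) = {s : some successor in {n0}} = {n0, n4}
n3 ∉ Sat(EX (safe ∧ (¬error ∧ ¬start))) = {n0, n4}, so the formula does not hold at n3.

No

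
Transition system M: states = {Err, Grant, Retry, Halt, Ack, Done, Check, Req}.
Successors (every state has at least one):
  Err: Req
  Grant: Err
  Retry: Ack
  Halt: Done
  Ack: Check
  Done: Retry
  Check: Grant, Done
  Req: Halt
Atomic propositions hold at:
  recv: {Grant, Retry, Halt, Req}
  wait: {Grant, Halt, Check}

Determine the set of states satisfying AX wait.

{Ack, Req}

Sat(AX wait) = {s : every successor in {Grant, Halt, Check}} = {Ack, Req}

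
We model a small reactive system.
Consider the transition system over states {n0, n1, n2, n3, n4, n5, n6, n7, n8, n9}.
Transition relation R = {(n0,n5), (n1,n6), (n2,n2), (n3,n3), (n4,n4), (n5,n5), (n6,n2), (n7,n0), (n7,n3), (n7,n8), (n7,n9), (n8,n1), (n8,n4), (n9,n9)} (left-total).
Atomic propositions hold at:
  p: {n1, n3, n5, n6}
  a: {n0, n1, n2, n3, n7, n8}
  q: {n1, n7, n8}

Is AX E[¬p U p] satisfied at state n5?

Yes

Sat(¬p) = {n0, n2, n4, n7, n8, n9}
E[¬p U p]: least fixpoint, start Z0 = Sat(p) = {n1, n3, n5, n6}, add states in Sat(¬p) with some successor in Z. Z1 = {n0, n1, n3, n5, n6, n7, n8}; fixed.
Sat(E[¬p U p]) = {n0, n1, n3, n5, n6, n7, n8}
Sat(AX E[¬p U p]) = {s : every successor in {n0, n1, n3, n5, n6, n7, n8}} = {n0, n1, n3, n5}
n5 ∈ Sat(AX E[¬p U p]) = {n0, n1, n3, n5}, so the formula holds at n5.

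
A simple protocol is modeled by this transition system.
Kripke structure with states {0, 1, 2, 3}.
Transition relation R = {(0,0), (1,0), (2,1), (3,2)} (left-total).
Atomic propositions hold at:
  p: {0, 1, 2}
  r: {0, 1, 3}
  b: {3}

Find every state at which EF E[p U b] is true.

E[p U b]: least fixpoint, start Z0 = Sat(b) = {3}, add states in Sat(p) with some successor in Z. Already a fixed point.
Sat(E[p U b]) = {3}
EF E[p U b]: least fixpoint, start Z0 = {3}, add states with some successor in Z. Already a fixed point.
Sat(EF E[p U b]) = {3}

{3}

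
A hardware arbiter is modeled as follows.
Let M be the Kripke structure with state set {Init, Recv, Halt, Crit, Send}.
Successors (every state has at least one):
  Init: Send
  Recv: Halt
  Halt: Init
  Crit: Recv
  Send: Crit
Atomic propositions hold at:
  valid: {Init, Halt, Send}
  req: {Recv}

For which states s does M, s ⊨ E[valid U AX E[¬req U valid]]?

{Init, Recv, Halt}

Sat(¬req) = {Init, Halt, Crit, Send}
E[¬req U valid]: least fixpoint, start Z0 = Sat(valid) = {Init, Halt, Send}, add states in Sat(¬req) with some successor in Z. Already a fixed point.
Sat(E[¬req U valid]) = {Init, Halt, Send}
Sat(AX E[¬req U valid]) = {s : every successor in {Init, Halt, Send}} = {Init, Recv, Halt}
E[valid U AX E[¬req U valid]]: least fixpoint, start Z0 = Sat(AX E[¬req U valid]) = {Init, Recv, Halt}, add states in Sat(valid) with some successor in Z. Already a fixed point.
Sat(E[valid U AX E[¬req U valid]]) = {Init, Recv, Halt}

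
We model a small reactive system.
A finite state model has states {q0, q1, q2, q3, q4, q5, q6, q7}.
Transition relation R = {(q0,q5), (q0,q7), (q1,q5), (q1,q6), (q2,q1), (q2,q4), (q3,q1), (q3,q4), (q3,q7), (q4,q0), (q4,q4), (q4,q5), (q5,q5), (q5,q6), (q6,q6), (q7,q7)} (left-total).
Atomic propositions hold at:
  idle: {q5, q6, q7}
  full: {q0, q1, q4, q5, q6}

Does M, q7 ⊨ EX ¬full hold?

Sat(¬full) = {q2, q3, q7}
Sat(EX ¬full) = {s : some successor in {q2, q3, q7}} = {q0, q3, q7}
q7 ∈ Sat(EX ¬full) = {q0, q3, q7}, so the formula holds at q7.

Yes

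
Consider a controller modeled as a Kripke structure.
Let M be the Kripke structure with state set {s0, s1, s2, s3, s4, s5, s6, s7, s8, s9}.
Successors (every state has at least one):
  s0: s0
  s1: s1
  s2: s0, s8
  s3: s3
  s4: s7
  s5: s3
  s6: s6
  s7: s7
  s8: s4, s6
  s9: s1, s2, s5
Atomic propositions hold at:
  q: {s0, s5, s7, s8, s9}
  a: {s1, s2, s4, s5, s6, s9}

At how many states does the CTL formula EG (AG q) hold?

AG q: greatest fixpoint, start Z0 = {s0, s5, s7, s8, s9}, keep only states in Sat with every successor in Z. Z1 = {s0, s7}; fixed.
Sat(AG q) = {s0, s7}
EG (AG q): greatest fixpoint, start Z0 = {s0, s7}, keep only states in Sat with some successor in Z. Already a fixed point.
Sat(EG (AG q)) = {s0, s7}
|Sat(EG (AG q))| = |{s0, s7}| = 2.

2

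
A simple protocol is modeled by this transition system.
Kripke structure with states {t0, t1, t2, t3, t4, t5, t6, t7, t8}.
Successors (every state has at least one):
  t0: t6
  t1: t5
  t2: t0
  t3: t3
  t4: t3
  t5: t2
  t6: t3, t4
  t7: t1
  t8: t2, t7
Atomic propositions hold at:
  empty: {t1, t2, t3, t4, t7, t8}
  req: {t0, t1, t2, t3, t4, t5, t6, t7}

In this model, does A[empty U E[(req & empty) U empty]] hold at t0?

No

Sat(req & empty) = {t1, t2, t3, t4, t7}
E[(req & empty) U empty]: least fixpoint, start Z0 = Sat(empty) = {t1, t2, t3, t4, t7, t8}, add states in Sat(req & empty) with some successor in Z. Already a fixed point.
Sat(E[(req & empty) U empty]) = {t1, t2, t3, t4, t7, t8}
A[empty U E[(req & empty) U empty]]: least fixpoint, start Z0 = Sat(E[(req & empty) U empty]) = {t1, t2, t3, t4, t7, t8}, add states in Sat(empty) with every successor in Z. Already a fixed point.
Sat(A[empty U E[(req & empty) U empty]]) = {t1, t2, t3, t4, t7, t8}
t0 ∉ Sat(A[empty U E[(req & empty) U empty]]) = {t1, t2, t3, t4, t7, t8}, so the formula does not hold at t0.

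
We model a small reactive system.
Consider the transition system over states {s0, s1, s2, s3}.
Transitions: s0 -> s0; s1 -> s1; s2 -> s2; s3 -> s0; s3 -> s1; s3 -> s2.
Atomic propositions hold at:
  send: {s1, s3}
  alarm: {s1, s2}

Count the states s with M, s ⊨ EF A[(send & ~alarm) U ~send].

3

Sat(~alarm) = {s0, s3}
Sat(send & ~alarm) = {s3}
Sat(~send) = {s0, s2}
A[(send & ~alarm) U ~send]: least fixpoint, start Z0 = Sat(~send) = {s0, s2}, add states in Sat(send & ~alarm) with every successor in Z. Already a fixed point.
Sat(A[(send & ~alarm) U ~send]) = {s0, s2}
EF A[(send & ~alarm) U ~send]: least fixpoint, start Z0 = {s0, s2}, add states with some successor in Z. Z1 = {s0, s2, s3}; fixed.
Sat(EF A[(send & ~alarm) U ~send]) = {s0, s2, s3}
|Sat(EF A[(send & ~alarm) U ~send])| = |{s0, s2, s3}| = 3.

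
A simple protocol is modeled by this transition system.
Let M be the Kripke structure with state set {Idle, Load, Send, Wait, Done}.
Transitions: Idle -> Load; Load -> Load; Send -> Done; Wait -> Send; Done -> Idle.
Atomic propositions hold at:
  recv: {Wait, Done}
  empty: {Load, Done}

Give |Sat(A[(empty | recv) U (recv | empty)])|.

Sat(empty | recv) = {Load, Wait, Done}
Sat(recv | empty) = {Load, Wait, Done}
A[(empty | recv) U (recv | empty)]: least fixpoint, start Z0 = Sat((recv | empty)) = {Load, Wait, Done}, add states in Sat(empty | recv) with every successor in Z. Already a fixed point.
Sat(A[(empty | recv) U (recv | empty)]) = {Load, Wait, Done}
|Sat(A[(empty | recv) U (recv | empty)])| = |{Load, Wait, Done}| = 3.

3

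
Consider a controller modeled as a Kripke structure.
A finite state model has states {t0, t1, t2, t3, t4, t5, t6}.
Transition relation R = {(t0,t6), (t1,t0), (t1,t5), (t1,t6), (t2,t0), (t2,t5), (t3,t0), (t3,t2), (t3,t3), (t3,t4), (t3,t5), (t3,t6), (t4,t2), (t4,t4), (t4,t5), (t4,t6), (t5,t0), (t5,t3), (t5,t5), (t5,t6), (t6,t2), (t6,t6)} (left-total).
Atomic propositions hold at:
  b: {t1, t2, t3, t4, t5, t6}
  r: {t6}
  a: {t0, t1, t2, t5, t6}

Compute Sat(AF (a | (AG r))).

AG r: greatest fixpoint, start Z0 = {t6}, keep only states in Sat with every successor in Z. Z1 = ∅; fixed.
Sat(AG r) = ∅
Sat(a | (AG r)) = {t0, t1, t2, t5, t6}
AF (a | (AG r)): least fixpoint, start Z0 = {t0, t1, t2, t5, t6}, add states with every successor in Z. Already a fixed point.
Sat(AF (a | (AG r))) = {t0, t1, t2, t5, t6}

{t0, t1, t2, t5, t6}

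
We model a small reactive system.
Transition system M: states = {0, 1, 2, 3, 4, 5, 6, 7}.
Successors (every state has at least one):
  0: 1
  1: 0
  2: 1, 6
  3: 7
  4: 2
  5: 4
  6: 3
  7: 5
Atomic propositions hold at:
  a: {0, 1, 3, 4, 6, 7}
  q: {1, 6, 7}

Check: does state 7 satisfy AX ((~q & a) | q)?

No

Sat(~q) = {0, 2, 3, 4, 5}
Sat(~q & a) = {0, 3, 4}
Sat((~q & a) | q) = {0, 1, 3, 4, 6, 7}
Sat(AX ((~q & a) | q)) = {s : every successor in {0, 1, 3, 4, 6, 7}} = {0, 1, 2, 3, 5, 6}
7 ∉ Sat(AX ((~q & a) | q)) = {0, 1, 2, 3, 5, 6}, so the formula does not hold at 7.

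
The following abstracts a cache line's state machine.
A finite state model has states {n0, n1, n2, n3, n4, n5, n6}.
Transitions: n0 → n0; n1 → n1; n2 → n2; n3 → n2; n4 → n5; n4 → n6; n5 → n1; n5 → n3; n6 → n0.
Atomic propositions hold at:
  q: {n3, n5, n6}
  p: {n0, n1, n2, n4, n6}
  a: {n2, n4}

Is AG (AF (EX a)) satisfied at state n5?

Sat(EX a) = {s : some successor in {n2, n4}} = {n2, n3}
AF (EX a): least fixpoint, start Z0 = {n2, n3}, add states with every successor in Z. Already a fixed point.
Sat(AF (EX a)) = {n2, n3}
AG (AF (EX a)): greatest fixpoint, start Z0 = {n2, n3}, keep only states in Sat with every successor in Z. Already a fixed point.
Sat(AG (AF (EX a))) = {n2, n3}
n5 ∉ Sat(AG (AF (EX a))) = {n2, n3}, so the formula does not hold at n5.

No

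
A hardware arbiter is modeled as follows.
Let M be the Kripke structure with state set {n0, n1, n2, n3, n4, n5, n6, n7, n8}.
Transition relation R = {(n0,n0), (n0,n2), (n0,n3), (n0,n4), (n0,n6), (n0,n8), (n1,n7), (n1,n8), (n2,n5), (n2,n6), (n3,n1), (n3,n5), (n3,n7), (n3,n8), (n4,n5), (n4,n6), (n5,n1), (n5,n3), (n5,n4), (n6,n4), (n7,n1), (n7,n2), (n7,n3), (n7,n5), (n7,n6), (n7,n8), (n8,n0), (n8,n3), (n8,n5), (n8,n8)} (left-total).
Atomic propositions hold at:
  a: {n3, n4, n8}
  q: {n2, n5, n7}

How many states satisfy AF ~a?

7

Sat(~a) = {n0, n1, n2, n5, n6, n7}
AF ~a: least fixpoint, start Z0 = {n0, n1, n2, n5, n6, n7}, add states with every successor in Z. Z1 = {n0, n1, n2, n4, n5, n6, n7}; fixed.
Sat(AF ~a) = {n0, n1, n2, n4, n5, n6, n7}
|Sat(AF ~a)| = |{n0, n1, n2, n4, n5, n6, n7}| = 7.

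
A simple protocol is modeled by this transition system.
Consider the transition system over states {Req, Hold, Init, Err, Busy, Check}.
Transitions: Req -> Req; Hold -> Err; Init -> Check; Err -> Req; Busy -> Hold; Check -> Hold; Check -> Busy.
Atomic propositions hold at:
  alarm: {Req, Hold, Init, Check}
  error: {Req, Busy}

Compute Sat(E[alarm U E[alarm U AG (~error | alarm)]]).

Sat(~error) = {Hold, Init, Err, Check}
Sat(~error | alarm) = {Req, Hold, Init, Err, Check}
AG (~error | alarm): greatest fixpoint, start Z0 = {Req, Hold, Init, Err, Check}, keep only states in Sat with every successor in Z. Z1 = {Req, Hold, Init, Err}; Z2 = {Req, Hold, Err}; fixed.
Sat(AG (~error | alarm)) = {Req, Hold, Err}
E[alarm U AG (~error | alarm)]: least fixpoint, start Z0 = Sat(AG (~error | alarm)) = {Req, Hold, Err}, add states in Sat(alarm) with some successor in Z. Z1 = {Req, Hold, Err, Check}; Z2 = {Req, Hold, Init, Err, Check}; fixed.
Sat(E[alarm U AG (~error | alarm)]) = {Req, Hold, Init, Err, Check}
E[alarm U E[alarm U AG (~error | alarm)]]: least fixpoint, start Z0 = Sat(E[alarm U AG (~error | alarm)]) = {Req, Hold, Init, Err, Check}, add states in Sat(alarm) with some successor in Z. Already a fixed point.
Sat(E[alarm U E[alarm U AG (~error | alarm)]]) = {Req, Hold, Init, Err, Check}

{Req, Hold, Init, Err, Check}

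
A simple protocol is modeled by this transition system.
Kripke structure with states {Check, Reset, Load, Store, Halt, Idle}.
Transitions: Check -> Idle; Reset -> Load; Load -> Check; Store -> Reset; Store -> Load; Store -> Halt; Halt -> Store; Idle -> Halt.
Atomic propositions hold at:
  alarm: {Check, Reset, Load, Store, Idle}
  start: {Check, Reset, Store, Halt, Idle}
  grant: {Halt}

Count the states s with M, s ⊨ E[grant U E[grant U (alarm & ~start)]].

Sat(~start) = {Load}
Sat(alarm & ~start) = {Load}
E[grant U (alarm & ~start)]: least fixpoint, start Z0 = Sat((alarm & ~start)) = {Load}, add states in Sat(grant) with some successor in Z. Already a fixed point.
Sat(E[grant U (alarm & ~start)]) = {Load}
E[grant U E[grant U (alarm & ~start)]]: least fixpoint, start Z0 = Sat(E[grant U (alarm & ~start)]) = {Load}, add states in Sat(grant) with some successor in Z. Already a fixed point.
Sat(E[grant U E[grant U (alarm & ~start)]]) = {Load}
|Sat(E[grant U E[grant U (alarm & ~start)]])| = |{Load}| = 1.

1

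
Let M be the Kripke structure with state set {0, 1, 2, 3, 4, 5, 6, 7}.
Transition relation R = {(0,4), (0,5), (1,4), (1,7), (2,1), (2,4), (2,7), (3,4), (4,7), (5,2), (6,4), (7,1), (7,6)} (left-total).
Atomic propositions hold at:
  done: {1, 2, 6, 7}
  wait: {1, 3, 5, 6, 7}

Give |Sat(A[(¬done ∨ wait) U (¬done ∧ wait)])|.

2

Sat(¬done) = {0, 3, 4, 5}
Sat(¬done ∨ wait) = {0, 1, 3, 4, 5, 6, 7}
Sat(¬done ∧ wait) = {3, 5}
A[(¬done ∨ wait) U (¬done ∧ wait)]: least fixpoint, start Z0 = Sat((¬done ∧ wait)) = {3, 5}, add states in Sat(¬done ∨ wait) with every successor in Z. Already a fixed point.
Sat(A[(¬done ∨ wait) U (¬done ∧ wait)]) = {3, 5}
|Sat(A[(¬done ∨ wait) U (¬done ∧ wait)])| = |{3, 5}| = 2.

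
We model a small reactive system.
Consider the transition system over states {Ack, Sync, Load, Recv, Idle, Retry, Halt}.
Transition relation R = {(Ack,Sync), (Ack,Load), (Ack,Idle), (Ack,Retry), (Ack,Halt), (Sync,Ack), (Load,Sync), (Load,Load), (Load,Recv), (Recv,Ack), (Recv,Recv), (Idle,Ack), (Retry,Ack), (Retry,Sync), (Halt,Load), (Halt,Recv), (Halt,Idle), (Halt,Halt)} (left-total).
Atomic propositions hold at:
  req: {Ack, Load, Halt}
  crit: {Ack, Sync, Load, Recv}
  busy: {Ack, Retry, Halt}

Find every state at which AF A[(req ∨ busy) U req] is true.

{Ack, Sync, Load, Idle, Retry, Halt}

Sat(req ∨ busy) = {Ack, Load, Retry, Halt}
A[(req ∨ busy) U req]: least fixpoint, start Z0 = Sat(req) = {Ack, Load, Halt}, add states in Sat(req ∨ busy) with every successor in Z. Already a fixed point.
Sat(A[(req ∨ busy) U req]) = {Ack, Load, Halt}
AF A[(req ∨ busy) U req]: least fixpoint, start Z0 = {Ack, Load, Halt}, add states with every successor in Z. Z1 = {Ack, Sync, Load, Idle, Halt}; Z2 = {Ack, Sync, Load, Idle, Retry, Halt}; fixed.
Sat(AF A[(req ∨ busy) U req]) = {Ack, Sync, Load, Idle, Retry, Halt}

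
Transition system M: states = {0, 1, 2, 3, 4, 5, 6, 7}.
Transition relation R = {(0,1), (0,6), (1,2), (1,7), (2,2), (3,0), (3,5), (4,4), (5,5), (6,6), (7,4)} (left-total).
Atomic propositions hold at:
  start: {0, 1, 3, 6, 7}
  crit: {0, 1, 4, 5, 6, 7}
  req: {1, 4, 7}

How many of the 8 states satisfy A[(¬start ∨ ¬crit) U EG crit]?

Sat(¬start) = {2, 4, 5}
Sat(¬crit) = {2, 3}
Sat(¬start ∨ ¬crit) = {2, 3, 4, 5}
EG crit: greatest fixpoint, start Z0 = {0, 1, 4, 5, 6, 7}, keep only states in Sat with some successor in Z. Already a fixed point.
Sat(EG crit) = {0, 1, 4, 5, 6, 7}
A[(¬start ∨ ¬crit) U EG crit]: least fixpoint, start Z0 = Sat(EG crit) = {0, 1, 4, 5, 6, 7}, add states in Sat(¬start ∨ ¬crit) with every successor in Z. Z1 = {0, 1, 3, 4, 5, 6, 7}; fixed.
Sat(A[(¬start ∨ ¬crit) U EG crit]) = {0, 1, 3, 4, 5, 6, 7}
|Sat(A[(¬start ∨ ¬crit) U EG crit])| = |{0, 1, 3, 4, 5, 6, 7}| = 7.

7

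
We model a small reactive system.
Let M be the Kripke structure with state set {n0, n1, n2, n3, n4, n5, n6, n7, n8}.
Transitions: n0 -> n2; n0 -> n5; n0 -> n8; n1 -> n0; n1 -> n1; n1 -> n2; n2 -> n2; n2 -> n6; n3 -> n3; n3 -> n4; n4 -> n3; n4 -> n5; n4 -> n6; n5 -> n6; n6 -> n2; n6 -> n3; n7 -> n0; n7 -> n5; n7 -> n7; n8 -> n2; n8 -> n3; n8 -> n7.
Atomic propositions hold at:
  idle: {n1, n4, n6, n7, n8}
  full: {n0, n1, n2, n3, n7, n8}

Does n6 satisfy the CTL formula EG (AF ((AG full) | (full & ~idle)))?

Yes

AG full: greatest fixpoint, start Z0 = {n0, n1, n2, n3, n7, n8}, keep only states in Sat with every successor in Z. Z1 = {n1, n8}; Z2 = ∅; fixed.
Sat(AG full) = ∅
Sat(~idle) = {n0, n2, n3, n5}
Sat(full & ~idle) = {n0, n2, n3}
Sat((AG full) | (full & ~idle)) = {n0, n2, n3}
AF ((AG full) | (full & ~idle)): least fixpoint, start Z0 = {n0, n2, n3}, add states with every successor in Z. Z1 = {n0, n2, n3, n6}; Z2 = {n0, n2, n3, n5, n6}; Z3 = {n0, n2, n3, n4, n5, n6}; fixed.
Sat(AF ((AG full) | (full & ~idle))) = {n0, n2, n3, n4, n5, n6}
EG (AF ((AG full) | (full & ~idle))): greatest fixpoint, start Z0 = {n0, n2, n3, n4, n5, n6}, keep only states in Sat with some successor in Z. Already a fixed point.
Sat(EG (AF ((AG full) | (full & ~idle)))) = {n0, n2, n3, n4, n5, n6}
n6 ∈ Sat(EG (AF ((AG full) | (full & ~idle)))) = {n0, n2, n3, n4, n5, n6}, so the formula holds at n6.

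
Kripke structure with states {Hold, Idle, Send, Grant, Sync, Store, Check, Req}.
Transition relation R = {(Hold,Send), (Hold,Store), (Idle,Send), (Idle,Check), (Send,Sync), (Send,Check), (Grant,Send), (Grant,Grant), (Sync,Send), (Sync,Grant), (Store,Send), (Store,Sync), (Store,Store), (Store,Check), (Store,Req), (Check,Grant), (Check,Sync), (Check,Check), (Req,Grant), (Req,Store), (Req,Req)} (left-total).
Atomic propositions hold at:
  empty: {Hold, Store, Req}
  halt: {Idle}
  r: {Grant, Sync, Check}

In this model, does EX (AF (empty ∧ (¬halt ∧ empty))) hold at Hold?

Sat(¬halt) = {Hold, Send, Grant, Sync, Store, Check, Req}
Sat(¬halt ∧ empty) = {Hold, Store, Req}
Sat(empty ∧ (¬halt ∧ empty)) = {Hold, Store, Req}
AF (empty ∧ (¬halt ∧ empty)): least fixpoint, start Z0 = {Hold, Store, Req}, add states with every successor in Z. Already a fixed point.
Sat(AF (empty ∧ (¬halt ∧ empty))) = {Hold, Store, Req}
Sat(EX (AF (empty ∧ (¬halt ∧ empty)))) = {s : some successor in {Hold, Store, Req}} = {Hold, Store, Req}
Hold ∈ Sat(EX (AF (empty ∧ (¬halt ∧ empty)))) = {Hold, Store, Req}, so the formula holds at Hold.

Yes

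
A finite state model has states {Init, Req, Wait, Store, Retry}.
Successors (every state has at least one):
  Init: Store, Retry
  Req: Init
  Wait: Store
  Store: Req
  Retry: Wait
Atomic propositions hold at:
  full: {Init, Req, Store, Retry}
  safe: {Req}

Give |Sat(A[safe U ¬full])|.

Sat(¬full) = {Wait}
A[safe U ¬full]: least fixpoint, start Z0 = Sat(¬full) = {Wait}, add states in Sat(safe) with every successor in Z. Already a fixed point.
Sat(A[safe U ¬full]) = {Wait}
|Sat(A[safe U ¬full])| = |{Wait}| = 1.

1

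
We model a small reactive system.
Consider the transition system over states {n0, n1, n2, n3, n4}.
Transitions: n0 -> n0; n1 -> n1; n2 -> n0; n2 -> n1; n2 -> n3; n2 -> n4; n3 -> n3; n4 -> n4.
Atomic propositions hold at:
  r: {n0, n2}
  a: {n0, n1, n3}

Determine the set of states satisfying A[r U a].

{n0, n1, n3}

A[r U a]: least fixpoint, start Z0 = Sat(a) = {n0, n1, n3}, add states in Sat(r) with every successor in Z. Already a fixed point.
Sat(A[r U a]) = {n0, n1, n3}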